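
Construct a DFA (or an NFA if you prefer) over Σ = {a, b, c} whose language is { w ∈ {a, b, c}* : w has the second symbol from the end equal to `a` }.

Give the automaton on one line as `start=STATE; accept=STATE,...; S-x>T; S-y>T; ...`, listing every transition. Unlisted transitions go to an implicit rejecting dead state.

start=s0; accept=s4,s5,s6; s0-a>s1; s0-b>s2; s0-c>s3; s1-a>s4; s1-b>s5; s1-c>s6; s2-a>s7; s2-b>s8; s2-c>s9; s3-a>s10; s3-b>s11; s3-c>s12; s4-a>s4; s4-b>s5; s4-c>s6; s5-a>s7; s5-b>s8; s5-c>s9; s6-a>s10; s6-b>s11; s6-c>s12; s7-a>s4; s7-b>s5; s7-c>s6; s8-a>s7; s8-b>s8; s8-c>s9; s9-a>s10; s9-b>s11; s9-c>s12; s10-a>s4; s10-b>s5; s10-c>s6; s11-a>s7; s11-b>s8; s11-c>s9; s12-a>s10; s12-b>s11; s12-c>s12

Because acceptance depends on a position counted from the end, the machine has to buffer the most recent 2 symbols. Make each state the string of the last up-to-2 symbols read; on input `x` shift the window left and append `x`. Accept when the buffered window has length 2 and begins with `a`.
13 states suffice.
          a    b    c  
>  s0     s1   s2   s3 
   s1     s4   s5   s6 
   s2     s7   s8   s9 
   s3    s10  s11  s12 
 * s4     s4   s5   s6 
 * s5     s7   s8   s9 
 * s6    s10  s11  s12 
   s7     s4   s5   s6 
   s8     s7   s8   s9 
   s9    s10  s11  s12 
   s10    s4   s5   s6 
   s11    s7   s8   s9 
   s12   s10  s11  s12 
(> = start, * = accepting)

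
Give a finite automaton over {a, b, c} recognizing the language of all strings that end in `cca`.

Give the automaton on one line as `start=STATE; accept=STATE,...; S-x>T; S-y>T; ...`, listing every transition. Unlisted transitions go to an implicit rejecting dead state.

Let each state record the length of the longest suffix of the input read so far that is also a prefix of `cca`. s1 means the last symbol is `c`; s2 means the last 2 symbols are `cc`; s3 means the last 3 symbols are `cca`. Accept only at s3, where the string currently ends in `cca`.
        a   b   c  
>  s0   s0  s0  s1 
   s1   s0  s0  s2 
   s2   s3  s0  s2 
 * s3   s0  s0  s1 
(> = start, * = accepting)

start=s0; accept=s3; s0-a>s0; s0-b>s0; s0-c>s1; s1-a>s0; s1-b>s0; s1-c>s2; s2-a>s3; s2-b>s0; s2-c>s2; s3-a>s0; s3-b>s0; s3-c>s1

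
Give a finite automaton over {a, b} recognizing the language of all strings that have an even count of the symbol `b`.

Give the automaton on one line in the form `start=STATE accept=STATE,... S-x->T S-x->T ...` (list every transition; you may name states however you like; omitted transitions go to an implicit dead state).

start=S0 accept=S0 S0-a->S0 S0-b->S1 S1-a->S1 S1-b->S0

Keep the running count of `b`s modulo 2: each `b` advances along the cycle S0 → S1 → S0 while other symbols loop. Accept at S0.
A 2-state machine:
        a   b  
>* S0   S0  S1 
   S1   S1  S0 
(> = start, * = accepting)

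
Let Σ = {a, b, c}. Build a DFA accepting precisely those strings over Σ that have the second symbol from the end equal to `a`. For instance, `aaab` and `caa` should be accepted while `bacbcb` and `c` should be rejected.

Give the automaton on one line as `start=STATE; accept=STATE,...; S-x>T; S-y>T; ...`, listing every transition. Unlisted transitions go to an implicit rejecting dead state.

start=q0; accept=q4,q5,q6; q0-a>q1; q0-b>q2; q0-c>q3; q1-a>q4; q1-b>q5; q1-c>q6; q2-a>q7; q2-b>q8; q2-c>q9; q3-a>q10; q3-b>q11; q3-c>q12; q4-a>q4; q4-b>q5; q4-c>q6; q5-a>q7; q5-b>q8; q5-c>q9; q6-a>q10; q6-b>q11; q6-c>q12; q7-a>q4; q7-b>q5; q7-c>q6; q8-a>q7; q8-b>q8; q8-c>q9; q9-a>q10; q9-b>q11; q9-c>q12; q10-a>q4; q10-b>q5; q10-c>q6; q11-a>q7; q11-b>q8; q11-c>q9; q12-a>q10; q12-b>q11; q12-c>q12

A DFA must remember the last 2 symbols (since which symbol is second-to-last isn't known until the input ends). Use one state per possible window of the last ≤2 symbols; accept from those whose window starts with `a`.
A 13-state machine:
          a    b    c  
>  q0     q1   q2   q3 
   q1     q4   q5   q6 
   q2     q7   q8   q9 
   q3    q10  q11  q12 
 * q4     q4   q5   q6 
 * q5     q7   q8   q9 
 * q6    q10  q11  q12 
   q7     q4   q5   q6 
   q8     q7   q8   q9 
   q9    q10  q11  q12 
   q10    q4   q5   q6 
   q11    q7   q8   q9 
   q12   q10  q11  q12 
(> = start, * = accepting)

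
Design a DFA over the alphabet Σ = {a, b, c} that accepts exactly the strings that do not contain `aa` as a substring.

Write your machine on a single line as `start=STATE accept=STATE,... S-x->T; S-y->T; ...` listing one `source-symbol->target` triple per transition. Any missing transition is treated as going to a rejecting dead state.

Track partial matches of the forbidden pattern `aa`. State s2 is a dead state reached once `aa` has occurred; every other state accepts. s0 means no part of `aa` is currently matched.
With 3 states:
        a   b   c  
>* s0   s1  s0  s0 
 * s1   s2  s0  s0 
   s2   s2  s2  s2 
(> = start, * = accepting)

start=s0; accept=s0,s1; s0-a->s1; s0-b->s0; s0-c->s0; s1-a->s2; s1-b->s0; s1-c->s0; s2-a->s2; s2-b->s2; s2-c->s2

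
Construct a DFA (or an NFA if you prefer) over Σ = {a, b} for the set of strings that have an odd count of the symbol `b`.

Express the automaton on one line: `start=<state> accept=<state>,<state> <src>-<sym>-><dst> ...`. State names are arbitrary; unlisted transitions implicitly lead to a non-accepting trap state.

start=q0 accept=q1 q0-a->q0 q0-b->q1 q1-a->q1 q1-b->q0

The only thing that matters is how many `b`s have appeared, reduced mod 2. Use one state per residue: q0 for 0, …, q1 for 1. Reading `b` moves to the next residue; anything else stays put. q1 is accepting.
A 2-state machine:
        a   b  
>  q0   q0  q1 
 * q1   q1  q0 
(> = start, * = accepting)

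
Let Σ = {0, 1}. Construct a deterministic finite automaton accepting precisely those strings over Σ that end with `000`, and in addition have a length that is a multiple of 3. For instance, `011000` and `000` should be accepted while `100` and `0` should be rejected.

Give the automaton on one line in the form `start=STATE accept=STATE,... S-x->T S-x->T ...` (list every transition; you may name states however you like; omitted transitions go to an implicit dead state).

start=q0 accept=q6 q0-0->q1 q0-1->q2 q1-0->q3 q1-1->q4 q2-0->q5 q2-1->q4 q3-0->q6 q3-1->q0 q4-0->q7 q4-1->q0 q5-0->q8 q5-1->q0 q6-0->q9 q6-1->q2 q7-0->q10 q7-1->q2 q8-0->q9 q8-1->q2 q9-0->q11 q9-1->q4 q10-0->q11 q10-1->q4 q11-0->q6 q11-1->q0

Handle the two conditions separately and then intersect. One (4 states) tracks how much of the suffix `000` has currently been matched; the other (3 states) tracks the input length modulo 3. Each combined state is a pair, one component from each; accept when both components accept.
With 12 states:
          0    1  
>  q0     q1   q2 
   q1     q3   q4 
   q2     q5   q4 
   q3     q6   q0 
   q4     q7   q0 
   q5     q8   q0 
 * q6     q9   q2 
   q7    q10   q2 
   q8     q9   q2 
   q9    q11   q4 
   q10   q11   q4 
   q11    q6   q0 
(> = start, * = accepting)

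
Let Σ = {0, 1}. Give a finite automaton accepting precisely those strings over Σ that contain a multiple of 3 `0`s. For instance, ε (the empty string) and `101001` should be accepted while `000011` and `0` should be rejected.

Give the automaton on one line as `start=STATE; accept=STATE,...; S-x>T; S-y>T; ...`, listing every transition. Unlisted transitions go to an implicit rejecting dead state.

The only thing that matters is how many `0`s have appeared, reduced mod 3. Use one state per residue: S0 for 0, …, S2 for 2. Reading `0` moves to the next residue; anything else stays put. S0 is accepting.
3 states suffice.
        0   1  
>* S0   S1  S0 
   S1   S2  S1 
   S2   S0  S2 
(> = start, * = accepting)

start=S0; accept=S0; S0-0>S1; S0-1>S0; S1-0>S2; S1-1>S1; S2-0>S0; S2-1>S2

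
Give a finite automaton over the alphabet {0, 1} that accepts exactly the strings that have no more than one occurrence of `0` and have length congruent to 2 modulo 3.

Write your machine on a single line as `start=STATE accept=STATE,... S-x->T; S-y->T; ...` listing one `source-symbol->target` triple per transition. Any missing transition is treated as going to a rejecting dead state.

start=s0; accept=s4,s5; s0-0->s1; s0-1->s2; s1-0->s3; s1-1->s4; s2-0->s4; s2-1->s5; s3-0->s6; s3-1->s6; s4-0->s6; s4-1->s7; s5-0->s7; s5-1->s0; s6-0->s8; s6-1->s8; s7-0->s8; s7-1->s1; s8-0->s3; s8-1->s3

Handle the two conditions separately and then intersect. The first has 3 states tracking the count of `0`s, saturating at 2; the second has 3 states tracking the input length modulo 3. A product state is a pair (one from each), accepting exactly when both do.
9 states suffice.
        0   1  
>  s0   s1  s2 
   s1   s3  s4 
   s2   s4  s5 
   s3   s6  s6 
 * s4   s6  s7 
 * s5   s7  s0 
   s6   s8  s8 
   s7   s8  s1 
   s8   s3  s3 
(> = start, * = accepting)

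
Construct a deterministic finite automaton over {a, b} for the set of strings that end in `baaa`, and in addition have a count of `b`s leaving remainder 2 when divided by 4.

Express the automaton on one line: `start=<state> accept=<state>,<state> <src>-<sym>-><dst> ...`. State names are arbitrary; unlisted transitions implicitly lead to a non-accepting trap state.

Handle the two conditions separately and then intersect. One (5 states) tracks how much of the suffix `baaa` has currently been matched; the other (4 states) tracks the count of `b`s modulo 4. Each combined state is a pair, one component from each; accept when both components accept.
          a    b  
>  S0     S0   S1 
   S1     S2   S3 
   S2     S4   S3 
   S3     S5   S6 
   S4     S7   S3 
   S5     S8   S6 
   S6     S9  S10 
   S7    S11   S3 
   S8    S12   S6 
   S9    S13  S10 
   S10   S14   S1 
   S11   S11   S3 
 * S12   S15   S6 
   S13   S16  S10 
   S14   S17   S1 
   S15   S15   S6 
   S16   S18  S10 
   S17   S19   S1 
   S18   S18  S10 
   S19    S0   S1 
(> = start, * = accepting)

start=S0 accept=S12 S0-a->S0 S0-b->S1 S1-a->S2 S1-b->S3 S2-a->S4 S2-b->S3 S3-a->S5 S3-b->S6 S4-a->S7 S4-b->S3 S5-a->S8 S5-b->S6 S6-a->S9 S6-b->S10 S7-a->S11 S7-b->S3 S8-a->S12 S8-b->S6 S9-a->S13 S9-b->S10 S10-a->S14 S10-b->S1 S11-a->S11 S11-b->S3 S12-a->S15 S12-b->S6 S13-a->S16 S13-b->S10 S14-a->S17 S14-b->S1 S15-a->S15 S15-b->S6 S16-a->S18 S16-b->S10 S17-a->S19 S17-b->S1 S18-a->S18 S18-b->S10 S19-a->S0 S19-b->S1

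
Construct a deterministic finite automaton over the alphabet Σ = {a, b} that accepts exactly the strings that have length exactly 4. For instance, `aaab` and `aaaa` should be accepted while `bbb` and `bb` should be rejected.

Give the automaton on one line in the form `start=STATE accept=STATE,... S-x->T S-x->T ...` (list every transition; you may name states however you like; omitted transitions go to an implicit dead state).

start=q0 accept=q4 q0-a->q1 q0-b->q1 q1-a->q2 q1-b->q2 q2-a->q3 q2-b->q3 q3-a->q4 q3-b->q4 q4-a->q5 q4-b->q5 q5-a->q5 q5-b->q5

Count input length up to 5: every symbol moves from q0 toward q5, which means 'more than 4' and absorbs. Accept from {q4}.
6 states suffice.
        a   b  
>  q0   q1  q1 
   q1   q2  q2 
   q2   q3  q3 
   q3   q4  q4 
 * q4   q5  q5 
   q5   q5  q5 
(> = start, * = accepting)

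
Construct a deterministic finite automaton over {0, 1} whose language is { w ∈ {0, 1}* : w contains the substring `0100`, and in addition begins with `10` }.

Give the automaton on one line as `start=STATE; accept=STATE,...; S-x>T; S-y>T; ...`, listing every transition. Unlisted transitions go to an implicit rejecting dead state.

Handle the two conditions separately and then intersect. One (5 states) tracks whether and how much of `0100` has been seen; the other (4 states) tracks whether the input so far still matches the prefix `10`. Each combined state is a pair, one component from each; accept when both components accept.
          0    1  
>  q0     q1   q2 
   q1     q1   q3 
   q2     q4   q5 
   q3     q6   q5 
   q4     q4   q7 
   q5     q1   q5 
   q6     q8   q3 
   q7     q9  q10 
   q8     q8   q8 
   q9    q11   q7 
   q10    q4  q10 
 * q11   q11  q11 
(> = start, * = accepting)

start=q0; accept=q11; q0-0>q1; q0-1>q2; q1-0>q1; q1-1>q3; q2-0>q4; q2-1>q5; q3-0>q6; q3-1>q5; q4-0>q4; q4-1>q7; q5-0>q1; q5-1>q5; q6-0>q8; q6-1>q3; q7-0>q9; q7-1>q10; q8-0>q8; q8-1>q8; q9-0>q11; q9-1>q7; q10-0>q4; q10-1>q10; q11-0>q11; q11-1>q11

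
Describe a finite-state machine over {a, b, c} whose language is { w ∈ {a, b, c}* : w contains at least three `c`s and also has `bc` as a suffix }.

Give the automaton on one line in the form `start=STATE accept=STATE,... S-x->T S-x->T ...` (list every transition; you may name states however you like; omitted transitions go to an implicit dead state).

Handle the two conditions separately and then intersect. One (5 states) tracks the count of `c`s, saturating at 4; the other (3 states) tracks how much of the suffix `bc` has currently been matched. Each combined state is a pair, one component from each; accept when both components accept. After merging equivalent states the machine shrinks.
5 states suffice.
        a   b   c  
>  s0   s0  s0  s1 
   s1   s1  s1  s2 
   s2   s2  s3  s2 
   s3   s2  s3  s4 
 * s4   s2  s3  s2 
(> = start, * = accepting)

start=s0 accept=s4 s0-a->s0 s0-b->s0 s0-c->s1 s1-a->s1 s1-b->s1 s1-c->s2 s2-a->s2 s2-b->s3 s2-c->s2 s3-a->s2 s3-b->s3 s3-c->s4 s4-a->s2 s4-b->s3 s4-c->s2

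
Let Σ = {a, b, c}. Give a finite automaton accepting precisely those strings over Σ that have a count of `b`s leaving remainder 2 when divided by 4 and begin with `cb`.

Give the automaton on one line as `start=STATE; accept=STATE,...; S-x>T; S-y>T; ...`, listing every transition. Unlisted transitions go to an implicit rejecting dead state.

start=q0; accept=q4; q0-a>q1; q0-b>q1; q0-c>q2; q1-a>q1; q1-b>q1; q1-c>q1; q2-a>q1; q2-b>q3; q2-c>q1; q3-a>q3; q3-b>q4; q3-c>q3; q4-a>q4; q4-b>q5; q4-c>q4; q5-a>q5; q5-b>q6; q5-c>q5; q6-a>q6; q6-b>q3; q6-c>q6

Run two small machines in parallel and take their product. The first has 4 states tracking the count of `b`s modulo 4; the second has 4 states tracking whether the input so far still matches the prefix `cb`. A product state is a pair (one from each), accepting exactly when both do. After merging equivalent states the machine shrinks.
        a   b   c  
>  q0   q1  q1  q2 
   q1   q1  q1  q1 
   q2   q1  q3  q1 
   q3   q3  q4  q3 
 * q4   q4  q5  q4 
   q5   q5  q6  q5 
   q6   q6  q3  q6 
(> = start, * = accepting)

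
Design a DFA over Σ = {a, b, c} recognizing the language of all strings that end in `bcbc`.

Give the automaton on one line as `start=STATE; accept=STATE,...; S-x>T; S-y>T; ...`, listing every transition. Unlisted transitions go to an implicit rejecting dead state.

Remember how much of `bcbc` the current input suffix matches. State s0 means no match yet; s1 means the last symbol is `b`; s2 means the last 2 symbols are `bc`; s3 means the last 3 symbols are `bcb`; s4 means the last 4 symbols are `bcbc`. Only s4 accepts. On a mismatch, fall back to the longest proper suffix that is still a prefix of `bcbc`.
With 5 states:
        a   b   c  
>  s0   s0  s1  s0 
   s1   s0  s1  s2 
   s2   s0  s3  s0 
   s3   s0  s1  s4 
 * s4   s0  s3  s0 
(> = start, * = accepting)

start=s0; accept=s4; s0-a>s0; s0-b>s1; s0-c>s0; s1-a>s0; s1-b>s1; s1-c>s2; s2-a>s0; s2-b>s3; s2-c>s0; s3-a>s0; s3-b>s1; s3-c>s4; s4-a>s0; s4-b>s3; s4-c>s0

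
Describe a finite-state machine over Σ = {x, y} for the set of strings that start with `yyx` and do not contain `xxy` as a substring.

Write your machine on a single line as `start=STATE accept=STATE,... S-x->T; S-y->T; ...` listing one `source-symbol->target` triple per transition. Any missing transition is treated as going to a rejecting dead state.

Build one automaton per condition and run them in lockstep. One (5 states) tracks whether the input so far still matches the prefix `yyx`; the other (4 states) tracks partial matches of the forbidden pattern `xxy`. Each combined state is a pair, one component from each; accept when both components accept. Equivalent product states are then merged.
With 7 states:
       x  y 
>  A   B  C 
   B   B  B 
   C   B  D 
   D   E  B 
 * E   F  G 
 * F   F  B 
 * G   E  G 
(> = start, * = accepting)

start=A; accept=E,F,G; A-x->B; A-y->C; B-x->B; B-y->B; C-x->B; C-y->D; D-x->E; D-y->B; E-x->F; E-y->G; F-x->F; F-y->B; G-x->E; G-y->G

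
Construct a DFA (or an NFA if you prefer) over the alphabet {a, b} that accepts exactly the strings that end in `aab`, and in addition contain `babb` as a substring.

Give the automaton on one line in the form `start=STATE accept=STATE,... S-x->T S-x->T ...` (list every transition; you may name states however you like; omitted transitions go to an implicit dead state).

start=s0 accept=s7 s0-a->s0 s0-b->s1 s1-a->s2 s1-b->s1 s2-a->s0 s2-b->s3 s3-a->s2 s3-b->s4 s4-a->s5 s4-b->s4 s5-a->s6 s5-b->s4 s6-a->s6 s6-b->s7 s7-a->s5 s7-b->s4

Run two small machines in parallel and take their product. The first has 4 states tracking how much of the suffix `aab` has currently been matched; the second has 5 states tracking whether and how much of `babb` has been seen. A product state is a pair (one from each), accepting exactly when both do. After merging equivalent states the machine shrinks.
8 states suffice.
        a   b  
>  s0   s0  s1 
   s1   s2  s1 
   s2   s0  s3 
   s3   s2  s4 
   s4   s5  s4 
   s5   s6  s4 
   s6   s6  s7 
 * s7   s5  s4 
(> = start, * = accepting)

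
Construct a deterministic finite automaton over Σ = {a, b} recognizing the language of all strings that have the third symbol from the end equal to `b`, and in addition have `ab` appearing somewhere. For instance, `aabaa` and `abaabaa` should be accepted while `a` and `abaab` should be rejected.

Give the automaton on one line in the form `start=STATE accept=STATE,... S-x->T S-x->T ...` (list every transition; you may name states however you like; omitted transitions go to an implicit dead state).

start=s0 accept=s12,s15,s16,s17 s0-a->s1 s0-b->s2 s1-a->s3 s1-b->s4 s2-a->s5 s2-b->s6 s3-a->s7 s3-b->s8 s4-a->s9 s4-b->s10 s5-a->s11 s5-b->s12 s6-a->s13 s6-b->s14 s7-a->s7 s7-b->s8 s8-a->s9 s8-b->s10 s9-a->s15 s9-b->s12 s10-a->s16 s10-b->s17 s11-a->s7 s11-b->s8 s12-a->s9 s12-b->s10 s13-a->s11 s13-b->s12 s14-a->s13 s14-b->s14 s15-a->s18 s15-b->s8 s16-a->s15 s16-b->s12 s17-a->s16 s17-b->s17 s18-a->s18 s18-b->s8

Run two small machines in parallel and take their product. One (15 states) tracks the last 3 symbols read; the other (3 states) tracks whether and how much of `ab` has been seen. Each combined state is a pair, one component from each; accept when both components accept.
          a    b  
>  s0     s1   s2 
   s1     s3   s4 
   s2     s5   s6 
   s3     s7   s8 
   s4     s9  s10 
   s5    s11  s12 
   s6    s13  s14 
   s7     s7   s8 
   s8     s9  s10 
   s9    s15  s12 
   s10   s16  s17 
   s11    s7   s8 
 * s12    s9  s10 
   s13   s11  s12 
   s14   s13  s14 
 * s15   s18   s8 
 * s16   s15  s12 
 * s17   s16  s17 
   s18   s18   s8 
(> = start, * = accepting)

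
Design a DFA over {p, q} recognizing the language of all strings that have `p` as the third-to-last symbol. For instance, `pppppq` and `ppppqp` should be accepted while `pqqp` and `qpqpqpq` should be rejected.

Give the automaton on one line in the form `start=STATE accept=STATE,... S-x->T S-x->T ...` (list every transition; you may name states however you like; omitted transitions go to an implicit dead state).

Because acceptance depends on a position counted from the end, the machine has to buffer the most recent 3 symbols. Make each state the string of the last up-to-3 symbols read; on input `x` shift the window left and append `x`. Accept when the buffered window has length 3 and begins with `p`.
       p  q 
>  A   B  C 
   B   D  E 
   C   F  G 
   D   H  I 
   E   J  K 
   F   L  M 
   G   N  O 
 * H   H  I 
 * I   J  K 
 * J   L  M 
 * K   N  O 
   L   H  I 
   M   J  K 
   N   L  M 
   O   N  O 
(> = start, * = accepting)

start=A accept=H,I,J,K A-p->B A-q->C B-p->D B-q->E C-p->F C-q->G D-p->H D-q->I E-p->J E-q->K F-p->L F-q->M G-p->N G-q->O H-p->H H-q->I I-p->J I-q->K J-p->L J-q->M K-p->N K-q->O L-p->H L-q->I M-p->J M-q->K N-p->L N-q->M O-p->N O-q->O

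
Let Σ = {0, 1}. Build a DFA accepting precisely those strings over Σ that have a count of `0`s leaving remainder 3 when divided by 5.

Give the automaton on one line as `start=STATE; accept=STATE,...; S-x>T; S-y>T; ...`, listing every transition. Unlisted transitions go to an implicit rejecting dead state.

start=q0; accept=q3; q0-0>q1; q0-1>q0; q1-0>q2; q1-1>q1; q2-0>q3; q2-1>q2; q3-0>q4; q3-1>q3; q4-0>q0; q4-1>q4

The only thing that matters is how many `0`s have appeared, reduced mod 5. Use one state per residue: q0 for 0, …, q4 for 4. Reading `0` moves to the next residue; anything else stays put. q3 is accepting.
With 5 states:
        0   1  
>  q0   q1  q0 
   q1   q2  q1 
   q2   q3  q2 
 * q3   q4  q3 
   q4   q0  q4 
(> = start, * = accepting)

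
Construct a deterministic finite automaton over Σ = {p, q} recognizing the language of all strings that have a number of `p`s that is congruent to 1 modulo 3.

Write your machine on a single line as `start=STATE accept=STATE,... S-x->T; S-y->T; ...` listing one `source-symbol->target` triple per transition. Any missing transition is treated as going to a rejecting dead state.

start=S0; accept=S1; S0-p->S1; S0-q->S0; S1-p->S2; S1-q->S1; S2-p->S0; S2-q->S2

Keep the running count of `p`s modulo 3: each `p` advances along the cycle S0 → S1 → S2 → S0 while other symbols loop. Accept at S1.
        p   q  
>  S0   S1  S0 
 * S1   S2  S1 
   S2   S0  S2 
(> = start, * = accepting)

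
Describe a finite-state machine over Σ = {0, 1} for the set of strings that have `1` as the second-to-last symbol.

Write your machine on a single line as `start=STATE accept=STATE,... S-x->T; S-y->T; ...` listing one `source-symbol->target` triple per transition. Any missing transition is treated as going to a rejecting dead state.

Because acceptance depends on a position counted from the end, the machine has to buffer the most recent 2 symbols. Make each state the string of the last up-to-2 symbols read; on input `x` shift the window left and append `x`. Accept when the buffered window has length 2 and begins with `1`.
        0   1  
>  q0   q1  q2 
   q1   q3  q4 
   q2   q5  q6 
   q3   q3  q4 
   q4   q5  q6 
 * q5   q3  q4 
 * q6   q5  q6 
(> = start, * = accepting)

start=q0; accept=q5,q6; q0-0->q1; q0-1->q2; q1-0->q3; q1-1->q4; q2-0->q5; q2-1->q6; q3-0->q3; q3-1->q4; q4-0->q5; q4-1->q6; q5-0->q3; q5-1->q4; q6-0->q5; q6-1->q6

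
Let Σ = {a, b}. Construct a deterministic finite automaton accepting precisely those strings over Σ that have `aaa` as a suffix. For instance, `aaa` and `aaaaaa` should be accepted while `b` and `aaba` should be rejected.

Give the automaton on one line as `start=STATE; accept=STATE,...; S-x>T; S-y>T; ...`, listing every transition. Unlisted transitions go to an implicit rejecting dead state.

Let each state record the length of the longest suffix of the input read so far that is also a prefix of `aaa`. q1 means the last symbol is `a`; q2 means the last 2 symbols are `aa`; q3 means the last 3 symbols are `aaa`. Accept only at q3, where the string currently ends in `aaa`.
With 4 states:
        a   b  
>  q0   q1  q0 
   q1   q2  q0 
   q2   q3  q0 
 * q3   q3  q0 
(> = start, * = accepting)

start=q0; accept=q3; q0-a>q1; q0-b>q0; q1-a>q2; q1-b>q0; q2-a>q3; q2-b>q0; q3-a>q3; q3-b>q0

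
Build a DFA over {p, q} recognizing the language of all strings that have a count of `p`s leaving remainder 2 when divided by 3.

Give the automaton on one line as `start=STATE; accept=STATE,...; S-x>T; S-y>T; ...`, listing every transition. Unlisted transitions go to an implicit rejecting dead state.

The only thing that matters is how many `p`s have appeared, reduced mod 3. Use one state per residue: A for 0, …, C for 2. Reading `p` moves to the next residue; anything else stays put. C is accepting.
3 states suffice.
       p  q 
>  A   B  A 
   B   C  B 
 * C   A  C 
(> = start, * = accepting)

start=A; accept=C; A-p>B; A-q>A; B-p>C; B-q>B; C-p>A; C-q>C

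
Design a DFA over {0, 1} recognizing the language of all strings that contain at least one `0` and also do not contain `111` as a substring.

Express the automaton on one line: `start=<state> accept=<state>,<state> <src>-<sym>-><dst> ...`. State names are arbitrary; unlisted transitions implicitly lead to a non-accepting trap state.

Run two small machines in parallel and take their product. One (3 states) tracks the count of `0`s, saturating at 2; the other (4 states) tracks partial matches of the forbidden pattern `111`. Each combined state is a pair, one component from each; accept when both components accept. Minimizing collapses redundant product states.
        0   1  
>  q0   q1  q2 
 * q1   q1  q3 
   q2   q1  q4 
 * q3   q1  q5 
   q4   q1  q6 
 * q5   q1  q6 
   q6   q6  q6 
(> = start, * = accepting)

start=q0 accept=q1,q3,q5 q0-0->q1 q0-1->q2 q1-0->q1 q1-1->q3 q2-0->q1 q2-1->q4 q3-0->q1 q3-1->q5 q4-0->q1 q4-1->q6 q5-0->q1 q5-1->q6 q6-0->q6 q6-1->q6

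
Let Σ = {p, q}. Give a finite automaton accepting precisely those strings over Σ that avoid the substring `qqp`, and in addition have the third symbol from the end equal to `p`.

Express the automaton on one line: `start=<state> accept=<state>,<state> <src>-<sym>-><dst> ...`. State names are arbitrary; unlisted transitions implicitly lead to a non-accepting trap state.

Handle the two conditions separately and then intersect. One (4 states) tracks partial matches of the forbidden pattern `qqp`; the other (15 states) tracks the last 3 symbols read. Each combined state is a pair, one component from each; accept when both components accept. Equivalent product states are then merged.
10 states suffice.
        p   q  
>  s0   s1  s2 
   s1   s3  s4 
   s2   s1  s5 
   s3   s6  s7 
   s4   s8  s9 
   s5   s5  s5 
 * s6   s6  s7 
 * s7   s8  s9 
 * s8   s3  s4 
 * s9   s5  s5 
(> = start, * = accepting)

start=s0 accept=s6,s7,s8,s9 s0-p->s1 s0-q->s2 s1-p->s3 s1-q->s4 s2-p->s1 s2-q->s5 s3-p->s6 s3-q->s7 s4-p->s8 s4-q->s9 s5-p->s5 s5-q->s5 s6-p->s6 s6-q->s7 s7-p->s8 s7-q->s9 s8-p->s3 s8-q->s4 s9-p->s5 s9-q->s5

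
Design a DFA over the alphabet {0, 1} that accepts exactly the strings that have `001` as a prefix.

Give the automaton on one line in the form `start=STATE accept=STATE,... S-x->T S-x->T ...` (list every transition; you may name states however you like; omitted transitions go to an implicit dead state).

Check the first 3 symbols one by one: s0 through s2 record how many have matched `001` so far; any wrong symbol goes to the dead state s4. After all 3 match we enter the accepting sink s3.
5 states suffice.
        0   1  
>  s0   s1  s4 
   s1   s2  s4 
   s2   s4  s3 
 * s3   s3  s3 
   s4   s4  s4 
(> = start, * = accepting)

start=s0 accept=s3 s0-0->s1 s0-1->s4 s1-0->s2 s1-1->s4 s2-0->s4 s2-1->s3 s3-0->s3 s3-1->s3 s4-0->s4 s4-1->s4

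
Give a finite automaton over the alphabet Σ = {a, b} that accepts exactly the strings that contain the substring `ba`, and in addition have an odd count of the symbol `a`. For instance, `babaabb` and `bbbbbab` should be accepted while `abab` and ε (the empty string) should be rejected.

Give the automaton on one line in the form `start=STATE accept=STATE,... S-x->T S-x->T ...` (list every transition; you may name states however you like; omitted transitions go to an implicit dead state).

Run two small machines in parallel and take their product. The first has 3 states tracking whether and how much of `ba` has been seen; the second has 2 states tracking the count of `a`s modulo 2. A product state is a pair (one from each), accepting exactly when both do. Equivalent product states are then merged.
A 5-state machine:
        a   b  
>  s0   s1  s2 
   s1   s0  s3 
   s2   s4  s2 
   s3   s2  s3 
 * s4   s2  s4 
(> = start, * = accepting)

start=s0 accept=s4 s0-a->s1 s0-b->s2 s1-a->s0 s1-b->s3 s2-a->s4 s2-b->s2 s3-a->s2 s3-b->s3 s4-a->s2 s4-b->s4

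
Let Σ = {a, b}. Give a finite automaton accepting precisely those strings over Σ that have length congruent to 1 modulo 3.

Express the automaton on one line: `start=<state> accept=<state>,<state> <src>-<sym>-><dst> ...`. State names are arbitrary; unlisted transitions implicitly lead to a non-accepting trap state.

start=q0 accept=q1 q0-a->q1 q0-b->q1 q1-a->q2 q1-b->q2 q2-a->q0 q2-b->q0

Count input length modulo 3: every symbol advances one step around the cycle q0 → q1 → q2 → q0. Accept at q1.
        a   b  
>  q0   q1  q1 
 * q1   q2  q2 
   q2   q0  q0 
(> = start, * = accepting)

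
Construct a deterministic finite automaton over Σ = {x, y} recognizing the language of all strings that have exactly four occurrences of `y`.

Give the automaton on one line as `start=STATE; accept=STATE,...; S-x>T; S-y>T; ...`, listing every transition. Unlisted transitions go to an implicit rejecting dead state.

start=S0; accept=S4; S0-x>S0; S0-y>S1; S1-x>S1; S1-y>S2; S2-x>S2; S2-y>S3; S3-x>S3; S3-y>S4; S4-x>S4; S4-y>S5; S5-x>S5; S5-y>S5

Only the number of `y`s matters, and only up to 5. Make a chain S0 → S1 → S2 → S3 → S4 → S5 advanced by each `y` (with S5 absorbing); every other symbol self-loops. The accepting set is {S4}.
        x   y  
>  S0   S0  S1 
   S1   S1  S2 
   S2   S2  S3 
   S3   S3  S4 
 * S4   S4  S5 
   S5   S5  S5 
(> = start, * = accepting)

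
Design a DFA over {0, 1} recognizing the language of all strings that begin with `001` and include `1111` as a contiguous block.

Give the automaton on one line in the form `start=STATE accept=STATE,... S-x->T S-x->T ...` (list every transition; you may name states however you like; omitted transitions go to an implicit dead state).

start=q0 accept=q8 q0-0->q1 q0-1->q2 q1-0->q3 q1-1->q2 q2-0->q2 q2-1->q2 q3-0->q2 q3-1->q4 q4-0->q5 q4-1->q6 q5-0->q5 q5-1->q4 q6-0->q5 q6-1->q7 q7-0->q5 q7-1->q8 q8-0->q8 q8-1->q8

Build one automaton per condition and run them in lockstep. The first has 5 states tracking whether the input so far still matches the prefix `001`; the second has 5 states tracking whether and how much of `1111` has been seen. A product state is a pair (one from each), accepting exactly when both do. Minimizing collapses redundant product states.
        0   1  
>  q0   q1  q2 
   q1   q3  q2 
   q2   q2  q2 
   q3   q2  q4 
   q4   q5  q6 
   q5   q5  q4 
   q6   q5  q7 
   q7   q5  q8 
 * q8   q8  q8 
(> = start, * = accepting)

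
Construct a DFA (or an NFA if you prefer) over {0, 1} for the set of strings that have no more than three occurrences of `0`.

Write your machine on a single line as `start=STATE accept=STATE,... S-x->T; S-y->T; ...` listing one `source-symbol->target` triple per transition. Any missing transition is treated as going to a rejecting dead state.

start=A; accept=A,B,C,D; A-0->B; A-1->A; B-0->C; B-1->B; C-0->D; C-1->C; D-0->E; D-1->D; E-0->E; E-1->E

Count `0`s, saturating at 4: states A through D mean 0 through 3 `0`s seen; E means more than 3. Each `0` increments (capped at E); other symbols loop. Accept from {A, B, C, D}.
A 5-state machine:
       0  1 
>* A   B  A 
 * B   C  B 
 * C   D  C 
 * D   E  D 
   E   E  E 
(> = start, * = accepting)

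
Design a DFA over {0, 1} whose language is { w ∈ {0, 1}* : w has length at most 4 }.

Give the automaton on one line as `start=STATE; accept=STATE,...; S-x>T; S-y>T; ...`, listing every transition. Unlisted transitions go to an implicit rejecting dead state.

start=q0; accept=q0,q1,q2,q3,q4; q0-0>q1; q0-1>q1; q1-0>q2; q1-1>q2; q2-0>q3; q2-1>q3; q3-0>q4; q3-1>q4; q4-0>q5; q4-1>q5; q5-0>q5; q5-1>q5

We only need to distinguish lengths 0, 1, …, 4, and '>4'. Chain q0 → q1 → q2 → q3 → q4 → q5 on every symbol, with q5 looping. Accepting states: {q0, q1, q2, q3, q4}.
        0   1  
>* q0   q1  q1 
 * q1   q2  q2 
 * q2   q3  q3 
 * q3   q4  q4 
 * q4   q5  q5 
   q5   q5  q5 
(> = start, * = accepting)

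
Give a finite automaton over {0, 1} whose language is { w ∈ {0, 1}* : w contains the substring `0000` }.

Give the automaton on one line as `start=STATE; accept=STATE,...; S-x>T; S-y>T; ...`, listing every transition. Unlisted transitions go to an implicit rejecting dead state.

start=s0; accept=s4; s0-0>s1; s0-1>s0; s1-0>s2; s1-1>s0; s2-0>s3; s2-1>s0; s3-0>s4; s3-1>s0; s4-0>s4; s4-1>s4

Track how much of `0000` has been matched so far: state s0 is no progress, s4 is the absorbing accept state reached once `0000` has occurred. Intermediate states record partial matches; on a mismatch, fall back to the longest reusable overlap.
5 states suffice.
        0   1  
>  s0   s1  s0 
   s1   s2  s0 
   s2   s3  s0 
   s3   s4  s0 
 * s4   s4  s4 
(> = start, * = accepting)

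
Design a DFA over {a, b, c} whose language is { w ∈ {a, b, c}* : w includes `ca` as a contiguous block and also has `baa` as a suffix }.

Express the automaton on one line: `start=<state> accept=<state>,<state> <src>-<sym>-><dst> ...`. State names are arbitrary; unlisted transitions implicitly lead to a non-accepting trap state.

start=s0 accept=s8 s0-a->s0 s0-b->s1 s0-c->s2 s1-a->s3 s1-b->s1 s1-c->s2 s2-a->s4 s2-b->s1 s2-c->s2 s3-a->s5 s3-b->s1 s3-c->s2 s4-a->s4 s4-b->s6 s4-c->s4 s5-a->s0 s5-b->s1 s5-c->s2 s6-a->s7 s6-b->s6 s6-c->s4 s7-a->s8 s7-b->s6 s7-c->s4 s8-a->s4 s8-b->s6 s8-c->s4

Handle the two conditions separately and then intersect. One (3 states) tracks whether and how much of `ca` has been seen; the other (4 states) tracks how much of the suffix `baa` has currently been matched. Each combined state is a pair, one component from each; accept when both components accept.
        a   b   c  
>  s0   s0  s1  s2 
   s1   s3  s1  s2 
   s2   s4  s1  s2 
   s3   s5  s1  s2 
   s4   s4  s6  s4 
   s5   s0  s1  s2 
   s6   s7  s6  s4 
   s7   s8  s6  s4 
 * s8   s4  s6  s4 
(> = start, * = accepting)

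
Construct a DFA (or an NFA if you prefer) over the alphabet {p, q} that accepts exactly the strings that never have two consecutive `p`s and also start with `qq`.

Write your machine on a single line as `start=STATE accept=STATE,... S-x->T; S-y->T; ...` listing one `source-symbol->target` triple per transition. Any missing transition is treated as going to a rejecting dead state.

Build one automaton per condition and run them in lockstep. The first has 3 states tracking partial matches of the forbidden pattern `pp`; the second has 4 states tracking whether the input so far still matches the prefix `qq`. A product state is a pair (one from each), accepting exactly when both do. Minimizing collapses redundant product states.
A 5-state machine:
        p   q  
>  s0   s1  s2 
   s1   s1  s1 
   s2   s1  s3 
 * s3   s4  s3 
 * s4   s1  s3 
(> = start, * = accepting)

start=s0; accept=s3,s4; s0-p->s1; s0-q->s2; s1-p->s1; s1-q->s1; s2-p->s1; s2-q->s3; s3-p->s4; s3-q->s3; s4-p->s1; s4-q->s3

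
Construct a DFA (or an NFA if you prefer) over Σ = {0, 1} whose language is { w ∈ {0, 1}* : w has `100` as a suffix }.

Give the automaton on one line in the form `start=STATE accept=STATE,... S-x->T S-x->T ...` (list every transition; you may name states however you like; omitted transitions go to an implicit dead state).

Let each state record the length of the longest suffix of the input read so far that is also a prefix of `100`. q1 means the last symbol is `1`; q2 means the last 2 symbols are `10`; q3 means the last 3 symbols are `100`. Accept only at q3, where the string currently ends in `100`.
        0   1  
>  q0   q0  q1 
   q1   q2  q1 
   q2   q3  q1 
 * q3   q0  q1 
(> = start, * = accepting)

start=q0 accept=q3 q0-0->q0 q0-1->q1 q1-0->q2 q1-1->q1 q2-0->q3 q2-1->q1 q3-0->q0 q3-1->q1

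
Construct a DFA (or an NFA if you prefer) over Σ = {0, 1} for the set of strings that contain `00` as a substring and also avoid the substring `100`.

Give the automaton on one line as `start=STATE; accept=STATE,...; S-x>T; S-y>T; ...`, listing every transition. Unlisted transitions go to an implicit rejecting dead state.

Run two small machines in parallel and take their product. One (3 states) tracks whether and how much of `00` has been seen; the other (4 states) tracks partial matches of the forbidden pattern `100`. Each combined state is a pair, one component from each; accept when both components accept.
        0   1  
>  S0   S1  S2 
   S1   S3  S2 
   S2   S4  S2 
 * S3   S3  S5 
   S4   S6  S2 
 * S5   S7  S5 
   S6   S6  S6 
 * S7   S6  S5 
(> = start, * = accepting)

start=S0; accept=S3,S5,S7; S0-0>S1; S0-1>S2; S1-0>S3; S1-1>S2; S2-0>S4; S2-1>S2; S3-0>S3; S3-1>S5; S4-0>S6; S4-1>S2; S5-0>S7; S5-1>S5; S6-0>S6; S6-1>S6; S7-0>S6; S7-1>S5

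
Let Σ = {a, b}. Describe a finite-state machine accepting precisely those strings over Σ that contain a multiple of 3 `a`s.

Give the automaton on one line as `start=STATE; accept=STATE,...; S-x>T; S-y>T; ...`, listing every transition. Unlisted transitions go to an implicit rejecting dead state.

start=S0; accept=S0; S0-a>S1; S0-b>S0; S1-a>S2; S1-b>S1; S2-a>S0; S2-b>S2

Keep the running count of `a`s modulo 3: each `a` advances along the cycle S0 → S1 → S2 → S0 while other symbols loop. Accept at S0.
3 states suffice.
        a   b  
>* S0   S1  S0 
   S1   S2  S1 
   S2   S0  S2 
(> = start, * = accepting)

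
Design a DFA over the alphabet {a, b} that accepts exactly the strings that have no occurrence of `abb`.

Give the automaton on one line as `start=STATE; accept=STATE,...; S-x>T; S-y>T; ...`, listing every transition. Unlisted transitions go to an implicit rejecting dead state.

Track partial matches of the forbidden pattern `abb`. State q3 is a dead state reached once `abb` has occurred; every other state accepts. q0 means no part of `abb` is currently matched.
A 4-state machine:
        a   b  
>* q0   q1  q0 
 * q1   q1  q2 
 * q2   q1  q3 
   q3   q3  q3 
(> = start, * = accepting)

start=q0; accept=q0,q1,q2; q0-a>q1; q0-b>q0; q1-a>q1; q1-b>q2; q2-a>q1; q2-b>q3; q3-a>q3; q3-b>q3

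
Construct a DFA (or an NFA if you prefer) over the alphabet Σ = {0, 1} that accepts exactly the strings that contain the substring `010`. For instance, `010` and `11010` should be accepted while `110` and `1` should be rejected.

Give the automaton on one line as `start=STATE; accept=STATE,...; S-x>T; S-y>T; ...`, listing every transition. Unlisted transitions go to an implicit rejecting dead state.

start=S0; accept=S3; S0-0>S1; S0-1>S0; S1-0>S1; S1-1>S2; S2-0>S3; S2-1>S0; S3-0>S3; S3-1>S3

States S0..S2 record the length of the longest prefix of `010` that matches the current input suffix. Reaching S3 means `010` has been seen, and we stay there forever. Accept from S3.
        0   1  
>  S0   S1  S0 
   S1   S1  S2 
   S2   S3  S0 
 * S3   S3  S3 
(> = start, * = accepting)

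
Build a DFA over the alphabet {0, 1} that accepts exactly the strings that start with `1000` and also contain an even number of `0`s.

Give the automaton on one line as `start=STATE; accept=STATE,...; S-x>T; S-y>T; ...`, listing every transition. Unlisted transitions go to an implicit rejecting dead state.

Run two small machines in parallel and take their product. One (6 states) tracks whether the input so far still matches the prefix `1000`; the other (2 states) tracks the count of `0`s modulo 2. Each combined state is a pair, one component from each; accept when both components accept. After merging equivalent states the machine shrinks.
A 7-state machine:
        0   1  
>  q0   q1  q2 
   q1   q1  q1 
   q2   q3  q1 
   q3   q4  q1 
   q4   q5  q1 
   q5   q6  q5 
 * q6   q5  q6 
(> = start, * = accepting)

start=q0; accept=q6; q0-0>q1; q0-1>q2; q1-0>q1; q1-1>q1; q2-0>q3; q2-1>q1; q3-0>q4; q3-1>q1; q4-0>q5; q4-1>q1; q5-0>q6; q5-1>q5; q6-0>q5; q6-1>q6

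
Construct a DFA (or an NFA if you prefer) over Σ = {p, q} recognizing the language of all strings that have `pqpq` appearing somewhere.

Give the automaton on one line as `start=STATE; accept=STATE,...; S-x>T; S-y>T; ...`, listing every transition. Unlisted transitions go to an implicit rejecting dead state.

start=s0; accept=s4; s0-p>s1; s0-q>s0; s1-p>s1; s1-q>s2; s2-p>s3; s2-q>s0; s3-p>s1; s3-q>s4; s4-p>s4; s4-q>s4

States s0..s3 record the length of the longest prefix of `pqpq` that matches the current input suffix. Reaching s4 means `pqpq` has been seen, and we stay there forever. Accept from s4.
5 states suffice.
        p   q  
>  s0   s1  s0 
   s1   s1  s2 
   s2   s3  s0 
   s3   s1  s4 
 * s4   s4  s4 
(> = start, * = accepting)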